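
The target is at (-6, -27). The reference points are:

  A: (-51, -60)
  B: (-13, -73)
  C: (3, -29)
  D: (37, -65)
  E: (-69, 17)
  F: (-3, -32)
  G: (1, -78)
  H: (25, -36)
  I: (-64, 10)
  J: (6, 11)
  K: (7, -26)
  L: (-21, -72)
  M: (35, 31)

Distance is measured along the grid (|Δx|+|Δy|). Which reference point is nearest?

Distances from (-6, -27):
A: 78
B: 53
C: 11
D: 81
E: 107
F: 8
G: 58
H: 40
I: 95
J: 50
K: 14
L: 60
M: 99
Minimum: F at 8.

F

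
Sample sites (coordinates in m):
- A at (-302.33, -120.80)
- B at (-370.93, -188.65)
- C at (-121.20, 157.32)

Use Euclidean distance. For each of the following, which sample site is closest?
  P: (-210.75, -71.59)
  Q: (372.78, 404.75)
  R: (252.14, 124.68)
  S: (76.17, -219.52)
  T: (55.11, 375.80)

P at (-210.75, -71.59):
  A: 103.96 m
  B: 198.40 m
  C: 245.80 m
  → nearest: A (103.96 m)
Q at (372.78, 404.75):
  A: 855.56 m
  B: 951.43 m
  C: 552.48 m
  → nearest: C (552.48 m)
R at (252.14, 124.68):
  A: 606.38 m
  B: 697.42 m
  C: 374.76 m
  → nearest: C (374.76 m)
S at (76.17, -219.52):
  A: 391.16 m
  B: 448.16 m
  C: 425.40 m
  → nearest: A (391.16 m)
T at (55.11, 375.80):
  A: 611.86 m
  B: 707.19 m
  C: 280.75 m
  → nearest: C (280.75 m)

P→A; Q→C; R→C; S→A; T→C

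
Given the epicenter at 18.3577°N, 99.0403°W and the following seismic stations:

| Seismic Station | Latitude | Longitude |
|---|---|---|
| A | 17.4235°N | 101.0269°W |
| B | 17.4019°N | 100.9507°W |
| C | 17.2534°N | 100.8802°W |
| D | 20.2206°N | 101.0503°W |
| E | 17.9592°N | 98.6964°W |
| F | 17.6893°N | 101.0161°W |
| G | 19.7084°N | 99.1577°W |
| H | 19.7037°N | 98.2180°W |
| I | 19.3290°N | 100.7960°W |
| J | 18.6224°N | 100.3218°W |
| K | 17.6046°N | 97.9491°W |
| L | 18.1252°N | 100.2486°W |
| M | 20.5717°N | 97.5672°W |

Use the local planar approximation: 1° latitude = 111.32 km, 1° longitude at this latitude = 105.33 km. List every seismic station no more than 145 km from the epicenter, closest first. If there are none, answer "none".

Distances from 18.3577°N, 99.0403°W:
A: 233.6663 km
B: 227.6211 km
C: 229.4975 km
D: 296.3582 km
E: 57.2713 km
F: 221.0124 km
G: 150.8676 km
H: 173.0689 km
I: 214.2180 km
J: 138.1592 km
K: 142.2625 km
L: 129.8753 km
M: 291.2368 km
Threshold 145 km: E (57.2713 km), L (129.8753 km), J (138.1592 km), K (142.2625 km) are within range.

E, L, J, K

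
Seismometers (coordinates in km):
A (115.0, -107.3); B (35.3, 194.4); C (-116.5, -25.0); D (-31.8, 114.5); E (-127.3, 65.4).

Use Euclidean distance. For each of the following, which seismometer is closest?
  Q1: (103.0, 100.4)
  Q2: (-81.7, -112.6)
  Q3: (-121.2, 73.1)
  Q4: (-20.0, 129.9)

Q1 at (103.0, 100.4):
  A: 208.0 km
  B: 115.8 km
  C: 252.8 km
  D: 135.5 km
  E: 232.9 km
  → nearest: B (115.8 km)
Q2 at (-81.7, -112.6):
  A: 196.8 km
  B: 328.5 km
  C: 94.3 km
  D: 232.5 km
  E: 183.7 km
  → nearest: C (94.3 km)
Q3 at (-121.2, 73.1):
  A: 297.2 km
  B: 198.0 km
  C: 98.2 km
  D: 98.5 km
  E: 9.8 km
  → nearest: E (9.8 km)
Q4 at (-20.0, 129.9):
  A: 272.9 km
  B: 85.0 km
  C: 182.5 km
  D: 19.4 km
  E: 125.2 km
  → nearest: D (19.4 km)

Q1→B; Q2→C; Q3→E; Q4→D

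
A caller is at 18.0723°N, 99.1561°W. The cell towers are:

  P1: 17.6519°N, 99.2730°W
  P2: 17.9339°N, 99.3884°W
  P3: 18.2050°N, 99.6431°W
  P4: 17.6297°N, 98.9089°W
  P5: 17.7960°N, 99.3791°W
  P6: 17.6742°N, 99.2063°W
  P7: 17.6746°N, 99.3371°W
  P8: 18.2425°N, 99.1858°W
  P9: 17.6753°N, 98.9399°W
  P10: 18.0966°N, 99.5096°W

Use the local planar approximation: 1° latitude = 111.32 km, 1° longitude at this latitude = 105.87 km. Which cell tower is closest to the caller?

Distances from 18.0723°N, 99.1561°W:
P1: √((-0.4204·111.32)² + (-0.1169·105.87)²) = √(2190.139662 + 153.170401) = 48.4077 km
P2: √((-0.1384·111.32)² + (-0.2323·105.87)²) = √(237.366035 + 604.845210) = 29.0209 km
P3: √((0.1327·111.32)² + (-0.4870·105.87)²) = √(218.216829 + 2658.298515) = 53.6332 km
P4: √((-0.4426·111.32)² + (0.2472·105.87)²) = √(2427.555761 + 684.924591) = 55.7896 km
P5: √((-0.2763·111.32)² + (-0.2230·105.87)²) = √(946.037094 + 557.385353) = 38.7740 km
P6: √((-0.3981·111.32)² + (-0.0502·105.87)²) = √(1963.951463 + 28.245760) = 44.6340 km
P7: √((-0.3977·111.32)² + (-0.1810·105.87)²) = √(1960.006796 + 367.200257) = 48.2411 km
P8: √((0.1702·111.32)² + (-0.0297·105.87)²) = √(358.976077 + 9.886868) = 19.2058 km
P9: √((-0.3970·111.32)² + (0.2162·105.87)²) = √(1953.113172 + 523.910624) = 49.7697 km
P10: √((0.0243·111.32)² + (-0.3535·105.87)²) = √(7.317436 + 1400.633993) = 37.5227 km
Minimum: P8 at 19.2058 km.

P8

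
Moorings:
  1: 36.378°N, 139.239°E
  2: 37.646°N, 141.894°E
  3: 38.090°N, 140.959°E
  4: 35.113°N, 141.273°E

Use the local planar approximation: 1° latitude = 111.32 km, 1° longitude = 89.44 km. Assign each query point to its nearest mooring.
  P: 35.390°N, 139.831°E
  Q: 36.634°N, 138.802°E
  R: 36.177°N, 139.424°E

P at 35.390°N, 139.831°E:
  1: √((0.988·111.32)² + (-0.592·89.44)²) = √(12096.51545 + 2803.54153) = 122.066 km
  2: √((2.256·111.32)² + (2.063·89.44)²) = √(63070.25486 + 34045.68190) = 311.634 km
  3: √((2.700·111.32)² + (1.128·89.44)²) = √(90338.71810 + 10178.45311) = 317.044 km
  4: √((-0.277·111.32)² + (1.442·89.44)²) = √(950.83669 + 16633.90060) = 132.607 km
  → nearest: 1 (122.066 km)
Q at 36.634°N, 138.802°E:
  1: √((-0.256·111.32)² + (0.437·89.44)²) = √(812.13144 + 1527.65911) = 48.371 km
  2: √((1.012·111.32)² + (3.092·89.44)²) = √(12691.33829 + 76479.06179) = 298.614 km
  3: √((1.456·111.32)² + (2.157·89.44)²) = √(26270.54879 + 37218.92895) = 251.971 km
  4: √((-1.521·111.32)² + (2.471·89.44)²) = √(28668.49031 + 48843.75812) = 278.410 km
  → nearest: 1 (48.371 km)
R at 36.177°N, 139.424°E:
  1: √((0.201·111.32)² + (-0.185·89.44)²) = √(500.65495 + 273.78335) = 27.829 km
  2: √((1.469·111.32)² + (2.470·89.44)²) = √(26741.76001 + 48804.23252) = 274.856 km
  3: √((1.913·111.32)² + (1.535·89.44)²) = √(45349.90017 + 18848.65393) = 253.374 km
  4: √((-1.064·111.32)² + (1.849·89.44)²) = √(14029.09484 + 27348.74510) = 203.415 km
  → nearest: 1 (27.829 km)

P→1; Q→1; R→1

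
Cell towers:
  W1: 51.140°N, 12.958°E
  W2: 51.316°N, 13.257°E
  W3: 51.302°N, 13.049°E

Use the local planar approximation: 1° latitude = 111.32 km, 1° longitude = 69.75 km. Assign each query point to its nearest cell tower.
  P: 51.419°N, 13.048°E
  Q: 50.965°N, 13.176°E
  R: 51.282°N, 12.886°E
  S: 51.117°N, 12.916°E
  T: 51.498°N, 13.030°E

P at 51.419°N, 13.048°E:
  W1: √((-0.279·111.32)² + (-0.090·69.75)²) = √(964.61676 + 39.40701) = 31.686 km
  W2: √((-0.103·111.32)² + (0.209·69.75)²) = √(131.46824 + 212.51080) = 18.547 km
  W3: √((-0.117·111.32)² + (0.001·69.75)²) = √(169.63604 + 0.00487) = 13.025 km
  → nearest: W3 (13.025 km)
Q at 50.965°N, 13.176°E:
  W1: √((0.175·111.32)² + (-0.218·69.75)²) = √(379.50936 + 231.20723) = 24.713 km
  W2: √((0.351·111.32)² + (0.081·69.75)²) = √(1526.72434 + 31.91968) = 39.480 km
  W3: √((0.337·111.32)² + (-0.127·69.75)²) = √(1407.36322 + 78.46859) = 38.546 km
  → nearest: W1 (24.713 km)
R at 51.282°N, 12.886°E:
  W1: √((-0.142·111.32)² + (0.072·69.75)²) = √(249.87516 + 25.22048) = 16.586 km
  W2: √((0.034·111.32)² + (0.371·69.75)²) = √(14.32532 + 669.63207) = 26.153 km
  W3: √((0.020·111.32)² + (0.163·69.75)²) = √(4.95686 + 129.25985) = 11.585 km
  → nearest: W3 (11.585 km)
S at 51.117°N, 12.916°E:
  W1: √((0.023·111.32)² + (0.042·69.75)²) = √(6.55544 + 8.58197) = 3.891 km
  W2: √((0.199·111.32)² + (0.341·69.75)²) = √(490.74123 + 565.71433) = 32.503 km
  W3: √((0.185·111.32)² + (0.133·69.75)²) = √(424.12107 + 86.05809) = 22.587 km
  → nearest: W1 (3.891 km)
T at 51.498°N, 13.030°E:
  W1: √((-0.358·111.32)² + (-0.072·69.75)²) = √(1588.22654 + 25.22048) = 40.168 km
  W2: √((-0.182·111.32)² + (0.227·69.75)²) = √(410.47732 + 250.69181) = 25.713 km
  W3: √((-0.196·111.32)² + (0.019·69.75)²) = √(476.05654 + 1.75629) = 21.859 km
  → nearest: W3 (21.859 km)

P→W3; Q→W1; R→W3; S→W1; T→W3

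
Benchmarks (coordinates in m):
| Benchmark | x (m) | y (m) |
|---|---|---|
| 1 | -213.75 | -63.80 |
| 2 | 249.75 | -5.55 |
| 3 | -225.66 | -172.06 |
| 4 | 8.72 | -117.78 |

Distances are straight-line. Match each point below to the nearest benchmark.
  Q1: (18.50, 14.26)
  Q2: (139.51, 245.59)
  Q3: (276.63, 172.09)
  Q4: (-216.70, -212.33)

Q1 at (18.50, 14.26):
  1: √((-232.25)² + (-78.06)²) = √(53940.0625 + 6093.3636) = 245.02 m
  2: √((231.25)² + (-19.81)²) = √(53476.5625 + 392.4361) = 232.10 m
  3: √((-244.16)² + (-186.32)²) = √(59614.1056 + 34715.1424) = 307.13 m
  4: √((-9.78)² + (-132.04)²) = √(95.6484 + 17434.5616) = 132.40 m
  → nearest: 4 (132.40 m)
Q2 at (139.51, 245.59):
  1: √((-353.26)² + (-309.39)²) = √(124792.6276 + 95722.1721) = 469.59 m
  2: √((110.24)² + (-251.14)²) = √(12152.8576 + 63071.2996) = 274.27 m
  3: √((-365.17)² + (-417.65)²) = √(133349.1289 + 174431.5225) = 554.78 m
  4: √((-130.79)² + (-363.37)²) = √(17106.0241 + 132037.7569) = 386.19 m
  → nearest: 2 (274.27 m)
Q3 at (276.63, 172.09):
  1: √((-490.38)² + (-235.89)²) = √(240472.5444 + 55644.0921) = 544.17 m
  2: √((-26.88)² + (-177.64)²) = √(722.5344 + 31555.9696) = 179.66 m
  3: √((-502.29)² + (-344.15)²) = √(252295.2441 + 118439.2225) = 608.88 m
  4: √((-267.91)² + (-289.87)²) = √(71775.7681 + 84024.6169) = 394.72 m
  → nearest: 2 (179.66 m)
Q4 at (-216.70, -212.33):
  1: √((2.95)² + (148.53)²) = √(8.7025 + 22061.1609) = 148.56 m
  2: √((466.45)² + (206.78)²) = √(217575.6025 + 42757.9684) = 510.23 m
  3: √((-8.96)² + (40.27)²) = √(80.2816 + 1621.6729) = 41.25 m
  4: √((225.42)² + (94.55)²) = √(50814.1764 + 8939.7025) = 244.45 m
  → nearest: 3 (41.25 m)

Q1→4; Q2→2; Q3→2; Q4→3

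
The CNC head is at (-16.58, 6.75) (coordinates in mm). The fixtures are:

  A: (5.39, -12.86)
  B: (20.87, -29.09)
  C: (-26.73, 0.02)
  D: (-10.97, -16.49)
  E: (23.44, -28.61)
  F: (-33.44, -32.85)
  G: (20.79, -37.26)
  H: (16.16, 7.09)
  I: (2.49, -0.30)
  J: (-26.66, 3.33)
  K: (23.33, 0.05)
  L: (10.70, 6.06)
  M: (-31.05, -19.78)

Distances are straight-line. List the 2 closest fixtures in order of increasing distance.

J, C

Distances from (-16.58, 6.75):
A: √((21.97)² + (-19.61)²) = √(482.6809 + 384.5521) = 29.45 mm
B: √((37.45)² + (-35.84)²) = √(1402.5025 + 1284.5056) = 51.84 mm
C: √((-10.15)² + (-6.73)²) = √(103.0225 + 45.2929) = 12.18 mm
D: √((5.61)² + (-23.24)²) = √(31.4721 + 540.0976) = 23.91 mm
E: √((40.02)² + (-35.36)²) = √(1601.6004 + 1250.3296) = 53.40 mm
F: √((-16.86)² + (-39.60)²) = √(284.2596 + 1568.1600) = 43.04 mm
G: √((37.37)² + (-44.01)²) = √(1396.5169 + 1936.8801) = 57.74 mm
H: √((32.74)² + (0.34)²) = √(1071.9076 + 0.1156) = 32.74 mm
I: √((19.07)² + (-7.05)²) = √(363.6649 + 49.7025) = 20.33 mm
J: √((-10.08)² + (-3.42)²) = √(101.6064 + 11.6964) = 10.64 mm
K: √((39.91)² + (-6.70)²) = √(1592.8081 + 44.8900) = 40.47 mm
L: √((27.28)² + (-0.69)²) = √(744.1984 + 0.4761) = 27.29 mm
M: √((-14.47)² + (-26.53)²) = √(209.3809 + 703.8409) = 30.22 mm
Sorted: J (10.64 mm) < C (12.18 mm) < I (20.33 mm) < D (23.91 mm) < …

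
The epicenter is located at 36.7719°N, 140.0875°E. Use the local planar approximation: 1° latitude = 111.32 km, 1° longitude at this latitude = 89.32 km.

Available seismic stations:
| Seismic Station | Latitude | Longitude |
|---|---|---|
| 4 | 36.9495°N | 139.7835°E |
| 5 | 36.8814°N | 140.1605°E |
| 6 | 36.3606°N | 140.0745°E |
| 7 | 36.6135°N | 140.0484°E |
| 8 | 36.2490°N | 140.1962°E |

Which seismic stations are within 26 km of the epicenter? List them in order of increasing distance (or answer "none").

Distances from 36.7719°N, 140.0875°E:
4: √((0.1776·111.32)² + (-0.3040·89.32)²) = √(390.869981 + 737.300615) = 33.5883 km
5: √((0.1095·111.32)² + (0.0730·89.32)²) = √(148.584885 + 42.515095) = 13.8239 km
6: √((-0.4113·111.32)² + (-0.0130·89.32)²) = √(2096.350104 + 1.348293) = 45.8006 km
7: √((-0.1584·111.32)² + (-0.0391·89.32)²) = √(310.925792 + 12.196942) = 17.9756 km
8: √((-0.5229·111.32)² + (0.1087·89.32)²) = √(3388.314224 + 94.266312) = 59.0134 km
Threshold 26 km: 5 (13.8239 km), 7 (17.9756 km) are within range.

5, 7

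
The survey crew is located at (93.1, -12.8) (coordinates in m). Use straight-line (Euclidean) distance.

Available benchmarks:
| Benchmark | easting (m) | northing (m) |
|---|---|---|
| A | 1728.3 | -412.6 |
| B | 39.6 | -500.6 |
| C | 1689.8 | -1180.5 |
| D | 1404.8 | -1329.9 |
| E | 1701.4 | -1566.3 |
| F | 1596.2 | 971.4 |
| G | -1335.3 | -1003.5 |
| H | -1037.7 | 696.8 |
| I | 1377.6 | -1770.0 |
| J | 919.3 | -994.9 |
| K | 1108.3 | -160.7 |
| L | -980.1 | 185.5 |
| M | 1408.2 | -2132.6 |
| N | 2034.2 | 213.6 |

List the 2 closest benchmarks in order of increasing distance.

Distances from (93.1, -12.8):
A: 1683.4 m
B: 490.7 m
C: 1978.1 m
D: 1858.8 m
E: 2236.1 m
F: 1796.7 m
G: 1738.3 m
H: 1335.0 m
I: 2176.6 m
J: 1283.4 m
K: 1025.9 m
L: 1091.4 m
M: 2494.6 m
N: 1954.3 m
Sorted: B (490.7 m) < K (1025.9 m) < L (1091.4 m) < J (1283.4 m) < …

B, K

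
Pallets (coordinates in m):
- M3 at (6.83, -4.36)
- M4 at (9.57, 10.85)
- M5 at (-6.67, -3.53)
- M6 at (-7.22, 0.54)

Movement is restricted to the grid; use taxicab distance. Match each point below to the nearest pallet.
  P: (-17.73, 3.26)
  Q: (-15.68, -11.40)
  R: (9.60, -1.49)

P→M6; Q→M5; R→M3

P at (-17.73, 3.26):
  M3: 32.18 m
  M4: 34.89 m
  M5: 17.85 m
  M6: 13.23 m
  → nearest: M6 (13.23 m)
Q at (-15.68, -11.40):
  M3: 29.55 m
  M4: 47.50 m
  M5: 16.88 m
  M6: 20.40 m
  → nearest: M5 (16.88 m)
R at (9.60, -1.49):
  M3: 5.64 m
  M4: 12.37 m
  M5: 18.31 m
  M6: 18.85 m
  → nearest: M3 (5.64 m)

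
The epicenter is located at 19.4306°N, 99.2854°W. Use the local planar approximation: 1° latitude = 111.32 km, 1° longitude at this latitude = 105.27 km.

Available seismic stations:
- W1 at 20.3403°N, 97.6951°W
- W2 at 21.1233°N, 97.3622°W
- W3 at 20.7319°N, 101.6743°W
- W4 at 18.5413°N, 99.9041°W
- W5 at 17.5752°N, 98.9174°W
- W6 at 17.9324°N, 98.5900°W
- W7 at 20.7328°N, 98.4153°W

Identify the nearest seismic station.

Distances from 19.4306°N, 99.2854°W:
W1: √((0.9097·111.32)² + (1.5903·105.27)²) = √(10255.168127 + 28026.403077) = 195.6568 km
W2: √((1.6927·111.32)² + (1.9232·105.27)²) = √(35506.378939 + 40988.133921) = 276.5764 km
W3: √((1.3013·111.32)² + (-2.3889·105.27)²) = √(20984.627040 + 63241.940429) = 290.2181 km
W4: √((-0.8893·111.32)² + (-0.6187·105.27)²) = √(9800.381458 + 4241.988413) = 118.5005 km
W5: √((-1.8554·111.32)² + (0.3680·105.27)²) = √(42660.063724 + 1500.738013) = 210.1447 km
W6: √((-1.4982·111.32)² + (0.6954·105.27)²) = √(27815.442982 + 5358.936594) = 182.1384 km
W7: √((1.3022·111.32)² + (0.8701·105.27)²) = √(21013.663688 + 8389.722247) = 171.4742 km
Minimum: W4 at 118.5005 km.

W4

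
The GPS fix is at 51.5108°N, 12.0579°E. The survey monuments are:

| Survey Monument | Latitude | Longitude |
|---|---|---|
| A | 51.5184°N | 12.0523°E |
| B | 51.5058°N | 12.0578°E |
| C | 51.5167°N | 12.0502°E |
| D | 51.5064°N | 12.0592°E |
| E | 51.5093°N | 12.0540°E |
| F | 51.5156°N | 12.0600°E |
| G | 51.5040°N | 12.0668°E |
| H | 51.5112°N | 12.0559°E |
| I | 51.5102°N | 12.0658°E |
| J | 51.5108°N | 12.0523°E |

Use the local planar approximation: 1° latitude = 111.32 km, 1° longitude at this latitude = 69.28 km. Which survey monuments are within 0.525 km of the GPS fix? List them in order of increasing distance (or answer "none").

H, E, J, D

Distances from 51.5108°N, 12.0579°E:
A: 0.9307 km
B: 0.5566 km
C: 0.8461 km
D: 0.4980 km
E: 0.3176 km
F: 0.5538 km
G: 0.9763 km
H: 0.1455 km
I: 0.5514 km
J: 0.3880 km
Threshold 0.525 km: H (0.1455 km), E (0.3176 km), J (0.3880 km), D (0.4980 km) are within range.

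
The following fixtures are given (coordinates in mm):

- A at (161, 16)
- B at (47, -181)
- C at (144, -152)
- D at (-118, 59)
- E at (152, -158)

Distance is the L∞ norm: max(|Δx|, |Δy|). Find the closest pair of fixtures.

C and E

Pairwise distances:
C–E: max(|8|, |-6|) = 8 mm
B–C: max(|97|, |29|) = 97 mm
B–E: max(|105|, |23|) = 105 mm
A–C: max(|-17|, |-168|) = 168 mm
A–E: max(|-9|, |-174|) = 174 mm
A–B: max(|-114|, |-197|) = 197 mm
B–D: max(|-165|, |240|) = 240 mm
C–D: max(|-262|, |211|) = 262 mm
D–E: max(|270|, |-217|) = 270 mm
A–D: max(|-279|, |43|) = 279 mm
Closest pair: C–E at 8 mm.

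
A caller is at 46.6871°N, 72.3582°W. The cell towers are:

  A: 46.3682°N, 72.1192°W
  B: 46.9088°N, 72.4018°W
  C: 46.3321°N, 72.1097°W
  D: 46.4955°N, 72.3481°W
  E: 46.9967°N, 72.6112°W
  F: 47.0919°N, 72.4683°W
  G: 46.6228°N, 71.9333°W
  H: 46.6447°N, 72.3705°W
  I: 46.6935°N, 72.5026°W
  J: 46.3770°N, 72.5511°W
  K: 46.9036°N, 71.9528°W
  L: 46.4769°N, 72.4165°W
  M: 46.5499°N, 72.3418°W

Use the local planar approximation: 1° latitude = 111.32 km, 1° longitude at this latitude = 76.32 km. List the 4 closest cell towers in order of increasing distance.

Distances from 46.6871°N, 72.3582°W:
A: √((-0.3189·111.32)² + (0.2390·76.32)²) = √(1260.246308 + 332.715111) = 39.9119 km
B: √((0.2217·111.32)² + (-0.0436·76.32)²) = √(609.084828 + 11.072602) = 24.9030 km
C: √((-0.3550·111.32)² + (0.2485·76.32)²) = √(1561.719746 + 359.690949) = 43.8339 km
D: √((-0.1916·111.32)² + (0.0101·76.32)²) = √(454.922487 + 0.594182) = 21.3428 km
E: √((0.3096·111.32)² + (-0.2530·76.32)²) = √(1187.813616 + 372.835936) = 39.5051 km
F: √((0.4048·111.32)² + (-0.1101·76.32)²) = √(2030.614126 + 70.607586) = 45.8391 km
G: √((-0.0643·111.32)² + (0.4249·76.32)²) = √(51.235189 + 1051.599051) = 33.2089 km
H: √((-0.0424·111.32)² + (-0.0123·76.32)²) = √(22.278098 + 0.881225) = 4.8124 km
I: √((0.0064·111.32)² + (-0.1444·76.32)²) = √(0.507582 + 121.453801) = 11.0436 km
J: √((-0.3101·111.32)² + (-0.1929·76.32)²) = √(1191.653321 + 216.741053) = 37.5286 km
K: √((0.2165·111.32)² + (0.4054·76.32)²) = √(580.847597 + 957.291521) = 39.2191 km
L: √((-0.2102·111.32)² + (-0.0583·76.32)²) = √(547.534915 + 19.797659) = 23.8187 km
M: √((-0.1372·111.32)² + (0.0164·76.32)²) = √(233.267706 + 1.566623) = 15.3243 km
Sorted: H (4.8124 km) < I (11.0436 km) < M (15.3243 km) < D (21.3428 km) < L (23.8187 km) < B (24.9030 km) < …

H, I, M, D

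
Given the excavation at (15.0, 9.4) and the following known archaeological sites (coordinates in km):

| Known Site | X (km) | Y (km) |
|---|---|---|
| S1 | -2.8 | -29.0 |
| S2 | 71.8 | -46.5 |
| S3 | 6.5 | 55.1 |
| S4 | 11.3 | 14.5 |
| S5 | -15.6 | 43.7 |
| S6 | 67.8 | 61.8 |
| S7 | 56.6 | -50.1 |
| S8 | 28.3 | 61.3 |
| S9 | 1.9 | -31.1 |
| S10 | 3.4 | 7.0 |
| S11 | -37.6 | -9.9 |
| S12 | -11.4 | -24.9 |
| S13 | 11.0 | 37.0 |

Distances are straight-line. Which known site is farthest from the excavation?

S2

Distances from (15.0, 9.4):
S1: 42.3 km
S2: 79.7 km
S3: 46.5 km
S4: 6.3 km
S5: 46.0 km
S6: 74.4 km
S7: 72.6 km
S8: 53.6 km
S9: 42.6 km
S10: 11.8 km
S11: 56.0 km
S12: 43.3 km
S13: 27.9 km
Maximum: S2 at 79.7 km.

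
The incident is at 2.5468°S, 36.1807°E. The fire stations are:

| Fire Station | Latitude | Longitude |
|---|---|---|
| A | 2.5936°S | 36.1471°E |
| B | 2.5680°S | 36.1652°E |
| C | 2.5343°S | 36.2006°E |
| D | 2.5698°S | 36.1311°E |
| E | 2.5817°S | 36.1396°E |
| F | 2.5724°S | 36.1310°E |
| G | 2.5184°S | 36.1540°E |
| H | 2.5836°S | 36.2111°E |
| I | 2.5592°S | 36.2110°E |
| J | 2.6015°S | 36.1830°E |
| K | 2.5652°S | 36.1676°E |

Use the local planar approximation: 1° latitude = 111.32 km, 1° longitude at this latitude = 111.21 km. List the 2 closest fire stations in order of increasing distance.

K, C

Distances from 2.5468°S, 36.1807°E:
A: √((-0.0468·111.32)² + (-0.0336·111.21)²) = √(27.141766 + 13.962598) = 6.4113 km
B: √((-0.0212·111.32)² + (-0.0155·111.21)²) = √(5.569524 + 2.971331) = 2.9225 km
C: √((0.0125·111.32)² + (0.0199·111.21)²) = √(1.936272 + 4.897719) = 2.6142 km
D: √((-0.0230·111.32)² + (-0.0496·111.21)²) = √(6.555443 + 30.426433) = 6.0813 km
E: √((-0.0349·111.32)² + (-0.0411·111.21)²) = √(15.093753 + 20.891582) = 5.9988 km
F: √((-0.0256·111.32)² + (-0.0497·111.21)²) = √(8.121314 + 30.549243) = 6.2186 km
G: √((0.0284·111.32)² + (-0.0267·111.21)²) = √(9.995006 + 8.816784) = 4.3373 km
H: √((-0.0368·111.32)² + (0.0304·111.21)²) = √(16.781935 + 11.429700) = 5.3115 km
I: √((-0.0124·111.32)² + (0.0303·111.21)²) = √(1.905416 + 11.354629) = 3.6414 km
J: √((-0.0547·111.32)² + (0.0023·111.21)²) = √(37.078405 + 0.065425) = 6.0946 km
K: √((-0.0184·111.32)² + (-0.0131·111.21)²) = √(4.195484 + 2.122415) = 2.5135 km
Sorted: K (2.5135 km) < C (2.6142 km) < B (2.9225 km) < I (3.6414 km) < …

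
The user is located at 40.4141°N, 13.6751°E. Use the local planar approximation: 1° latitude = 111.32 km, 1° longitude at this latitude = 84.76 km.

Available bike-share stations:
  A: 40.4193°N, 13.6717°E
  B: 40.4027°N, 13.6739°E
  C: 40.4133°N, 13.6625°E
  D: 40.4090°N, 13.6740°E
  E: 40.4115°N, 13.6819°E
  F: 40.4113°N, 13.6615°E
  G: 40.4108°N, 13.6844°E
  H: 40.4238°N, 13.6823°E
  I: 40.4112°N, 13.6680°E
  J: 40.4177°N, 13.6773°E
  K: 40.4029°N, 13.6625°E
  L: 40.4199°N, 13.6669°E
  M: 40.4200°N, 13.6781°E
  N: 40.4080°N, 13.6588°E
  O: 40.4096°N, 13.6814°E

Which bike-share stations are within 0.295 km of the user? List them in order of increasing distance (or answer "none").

Distances from 40.4141°N, 13.6751°E:
A: √((0.0052·111.32)² + (-0.0034·84.76)²) = √(0.335084 + 0.083050) = 0.6466 km
B: √((-0.0114·111.32)² + (-0.0012·84.76)²) = √(1.610483 + 0.010345) = 1.2731 km
C: √((-0.0008·111.32)² + (-0.0126·84.76)²) = √(0.007931 + 1.140573) = 1.0717 km
D: √((-0.0051·111.32)² + (-0.0011·84.76)²) = √(0.322320 + 0.008693) = 0.5753 km
E: √((-0.0026·111.32)² + (0.0068·84.76)²) = √(0.083771 + 0.332200) = 0.6450 km
F: √((-0.0028·111.32)² + (-0.0136·84.76)²) = √(0.097154 + 1.328800) = 1.1941 km
G: √((-0.0033·111.32)² + (0.0093·84.76)²) = √(0.134950 + 0.621366) = 0.8697 km
H: √((0.0097·111.32)² + (0.0072·84.76)²) = √(1.165977 + 0.372432) = 1.2403 km
I: √((-0.0029·111.32)² + (-0.0071·84.76)²) = √(0.104218 + 0.362158) = 0.6829 km
J: √((0.0036·111.32)² + (0.0022·84.76)²) = √(0.160602 + 0.034772) = 0.4420 km
K: √((-0.0112·111.32)² + (-0.0126·84.76)²) = √(1.554470 + 1.140573) = 1.6417 km
L: √((0.0058·111.32)² + (-0.0082·84.76)²) = √(0.416872 + 0.483069) = 0.9487 km
M: √((0.0059·111.32)² + (0.0030·84.76)²) = √(0.431370 + 0.064658) = 0.7043 km
N: √((-0.0061·111.32)² + (-0.0163·84.76)²) = √(0.461112 + 1.908785) = 1.5394 km
O: √((-0.0045·111.32)² + (0.0063·84.76)²) = √(0.250941 + 0.285143) = 0.7322 km
Threshold 0.295 km: none within range.

none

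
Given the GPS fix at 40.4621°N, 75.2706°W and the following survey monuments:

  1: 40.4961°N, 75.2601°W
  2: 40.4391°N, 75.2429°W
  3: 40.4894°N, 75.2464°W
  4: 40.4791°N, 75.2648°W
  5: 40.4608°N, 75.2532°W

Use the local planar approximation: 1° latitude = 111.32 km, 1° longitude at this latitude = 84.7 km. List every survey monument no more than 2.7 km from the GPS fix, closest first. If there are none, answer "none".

Distances from 40.4621°N, 75.2706°W:
1: √((0.0340·111.32)² + (0.0105·84.7)²) = √(14.325317 + 0.790943) = 3.8880 km
2: √((-0.0230·111.32)² + (0.0277·84.7)²) = √(6.555443 + 5.504608) = 3.4728 km
3: √((0.0273·111.32)² + (0.0242·84.7)²) = √(9.235740 + 4.201434) = 3.6657 km
4: √((0.0170·111.32)² + (0.0058·84.7)²) = √(3.581329 + 0.241336) = 1.9552 km
5: √((-0.0013·111.32)² + (0.0174·84.7)²) = √(0.020943 + 2.172027) = 1.4809 km
Threshold 2.7 km: 5 (1.4809 km), 4 (1.9552 km) are within range.

5, 4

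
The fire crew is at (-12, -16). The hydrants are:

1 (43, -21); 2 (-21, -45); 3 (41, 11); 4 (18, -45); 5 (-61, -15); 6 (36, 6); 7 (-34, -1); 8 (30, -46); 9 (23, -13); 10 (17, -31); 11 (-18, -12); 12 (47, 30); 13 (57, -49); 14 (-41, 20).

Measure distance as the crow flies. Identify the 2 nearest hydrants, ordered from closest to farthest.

11, 7

Distances from (-12, -16):
1: 55.2
2: 30.4
3: 59.5
4: 41.7
5: 49.0
6: 52.8
7: 26.6
8: 51.6
9: 35.1
10: 32.6
11: 7.2
12: 74.8
13: 76.5
14: 46.2
Sorted: 11 (7.2) < 7 (26.6) < 2 (30.4) < 10 (32.6) < …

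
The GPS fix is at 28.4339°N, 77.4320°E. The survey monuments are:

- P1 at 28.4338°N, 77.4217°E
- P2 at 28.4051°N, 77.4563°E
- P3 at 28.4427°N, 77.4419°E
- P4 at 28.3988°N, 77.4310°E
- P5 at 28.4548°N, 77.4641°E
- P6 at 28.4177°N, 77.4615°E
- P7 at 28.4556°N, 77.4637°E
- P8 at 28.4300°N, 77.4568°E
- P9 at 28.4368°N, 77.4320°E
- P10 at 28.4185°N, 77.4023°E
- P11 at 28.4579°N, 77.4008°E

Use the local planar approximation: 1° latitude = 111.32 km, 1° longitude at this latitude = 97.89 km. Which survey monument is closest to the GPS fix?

P9

Distances from 28.4339°N, 77.4320°E:
P1: 1.0083 km
P2: 3.9921 km
P3: 1.3780 km
P4: 3.9086 km
P5: 3.9098 km
P6: 3.4046 km
P7: 3.9325 km
P8: 2.4662 km
P9: 0.3228 km
P10: 3.3751 km
P11: 4.0578 km
Minimum: P9 at 0.3228 km.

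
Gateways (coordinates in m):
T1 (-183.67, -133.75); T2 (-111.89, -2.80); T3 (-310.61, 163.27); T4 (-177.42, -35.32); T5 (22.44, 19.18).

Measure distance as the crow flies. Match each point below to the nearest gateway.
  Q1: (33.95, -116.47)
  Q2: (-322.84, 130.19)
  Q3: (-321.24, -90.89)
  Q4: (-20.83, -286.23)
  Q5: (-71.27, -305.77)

Q1 at (33.95, -116.47):
  T1: 218.30 m
  T2: 184.91 m
  T3: 443.82 m
  T4: 226.41 m
  T5: 136.14 m
  → nearest: T5 (136.14 m)
Q2 at (-322.84, 130.19):
  T1: 298.38 m
  T2: 249.37 m
  T3: 35.27 m
  T4: 220.32 m
  T5: 362.69 m
  → nearest: T3 (35.27 m)
Q3 at (-321.24, -90.89):
  T1: 144.09 m
  T2: 227.13 m
  T3: 254.38 m
  T4: 154.18 m
  T5: 360.88 m
  → nearest: T1 (144.09 m)
Q4 at (-20.83, -286.23):
  T1: 223.09 m
  T2: 297.70 m
  T3: 534.81 m
  T4: 295.76 m
  T5: 308.46 m
  → nearest: T1 (223.09 m)
Q5 at (-71.27, -305.77):
  T1: 205.49 m
  T2: 305.68 m
  T3: 526.58 m
  T4: 290.54 m
  T5: 338.19 m
  → nearest: T1 (205.49 m)

Q1→T5; Q2→T3; Q3→T1; Q4→T1; Q5→T1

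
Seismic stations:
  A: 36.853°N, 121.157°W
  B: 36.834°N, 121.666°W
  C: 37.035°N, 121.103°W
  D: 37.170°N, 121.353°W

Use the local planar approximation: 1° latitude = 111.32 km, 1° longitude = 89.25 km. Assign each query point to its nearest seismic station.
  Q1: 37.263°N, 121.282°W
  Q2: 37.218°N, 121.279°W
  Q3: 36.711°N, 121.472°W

Q1→D; Q2→D; Q3→B

Q1 at 37.263°N, 121.282°W:
  A: √((-0.410·111.32)² + (0.125·89.25)²) = √(2083.11914 + 124.46191) = 46.985 km
  B: √((-0.429·111.32)² + (-0.384·89.25)²) = √(2280.66228 + 1174.56998) = 58.781 km
  C: √((-0.228·111.32)² + (0.179·89.25)²) = √(644.19313 + 255.22459) = 29.990 km
  D: √((-0.093·111.32)² + (-0.071·89.25)²) = √(107.17964 + 40.15440) = 12.138 km
  → nearest: D (12.138 km)
Q2 at 37.218°N, 121.279°W:
  A: √((-0.365·111.32)² + (0.122·89.25)²) = √(1650.94317 + 118.55943) = 42.065 km
  B: √((-0.384·111.32)² + (-0.387·89.25)²) = √(1827.29575 + 1192.99433) = 54.957 km
  C: √((-0.183·111.32)² + (0.176·89.25)²) = √(415.00046 + 246.74126) = 25.724 km
  D: √((-0.048·111.32)² + (-0.074·89.25)²) = √(28.55150 + 43.61942) = 8.495 km
  → nearest: D (8.495 km)
Q3 at 36.711°N, 121.472°W:
  A: √((0.142·111.32)² + (0.315·89.25)²) = √(249.87516 + 790.38294) = 32.253 km
  B: √((0.123·111.32)² + (-0.194·89.25)²) = √(187.48072 + 299.79191) = 22.074 km
  C: √((0.324·111.32)² + (0.369·89.25)²) = √(1300.87754 + 1084.59896) = 48.841 km
  D: √((0.459·111.32)² + (0.119·89.25)²) = √(2610.78895 + 112.80033) = 52.188 km
  → nearest: B (22.074 km)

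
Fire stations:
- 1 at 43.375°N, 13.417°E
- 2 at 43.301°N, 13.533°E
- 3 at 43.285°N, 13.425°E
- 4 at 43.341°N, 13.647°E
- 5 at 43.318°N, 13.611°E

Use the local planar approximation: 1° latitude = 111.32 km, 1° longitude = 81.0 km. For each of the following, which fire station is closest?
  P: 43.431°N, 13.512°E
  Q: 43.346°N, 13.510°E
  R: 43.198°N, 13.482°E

P at 43.431°N, 13.512°E:
  1: 9.903 km
  2: 14.571 km
  3: 17.715 km
  4: 14.831 km
  5: 14.918 km
  → nearest: 1 (9.903 km)
Q at 43.346°N, 13.510°E:
  1: 8.196 km
  2: 5.345 km
  3: 9.670 km
  4: 11.111 km
  5: 8.755 km
  → nearest: 2 (5.345 km)
R at 43.198°N, 13.482°E:
  1: 20.395 km
  2: 12.187 km
  3: 10.729 km
  4: 20.785 km
  5: 16.960 km
  → nearest: 3 (10.729 km)

P→1; Q→2; R→3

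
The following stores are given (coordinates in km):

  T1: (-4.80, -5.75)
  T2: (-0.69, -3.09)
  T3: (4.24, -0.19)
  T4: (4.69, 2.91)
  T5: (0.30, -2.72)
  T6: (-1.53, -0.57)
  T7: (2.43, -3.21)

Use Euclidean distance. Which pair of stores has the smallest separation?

T2 and T5

Pairwise distances:
T2–T5: 1.06 km
T5–T7: 2.19 km
T2–T6: 2.66 km
T5–T6: 2.82 km
T2–T7: 3.12 km
T3–T4: 3.13 km
T3–T7: 3.52 km
T3–T5: 4.68 km
T6–T7: 4.76 km
T1–T2: 4.90 km
T2–T3: 5.72 km
T3–T6: 5.78 km
T1–T5: 5.93 km
T1–T6: 6.13 km
T4–T7: 6.52 km
T4–T6: 7.13 km
T4–T5: 7.14 km
T1–T7: 7.66 km
T2–T4: 8.06 km
T1–T3: 10.61 km
T1–T4: 12.85 km
Closest pair: T2–T5 at 1.06 km.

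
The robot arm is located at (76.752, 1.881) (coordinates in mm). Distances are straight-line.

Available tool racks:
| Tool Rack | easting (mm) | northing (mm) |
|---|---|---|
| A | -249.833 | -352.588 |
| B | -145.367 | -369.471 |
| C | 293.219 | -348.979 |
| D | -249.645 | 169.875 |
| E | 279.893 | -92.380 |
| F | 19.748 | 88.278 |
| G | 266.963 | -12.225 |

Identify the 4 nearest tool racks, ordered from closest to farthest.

Distances from (76.752, 1.881):
A: 481.981 mm
B: 432.711 mm
C: 412.263 mm
D: 367.093 mm
E: 223.945 mm
F: 103.508 mm
G: 190.733 mm
Sorted: F (103.508 mm) < G (190.733 mm) < E (223.945 mm) < D (367.093 mm) < C (412.263 mm) < B (432.711 mm) < …

F, G, E, D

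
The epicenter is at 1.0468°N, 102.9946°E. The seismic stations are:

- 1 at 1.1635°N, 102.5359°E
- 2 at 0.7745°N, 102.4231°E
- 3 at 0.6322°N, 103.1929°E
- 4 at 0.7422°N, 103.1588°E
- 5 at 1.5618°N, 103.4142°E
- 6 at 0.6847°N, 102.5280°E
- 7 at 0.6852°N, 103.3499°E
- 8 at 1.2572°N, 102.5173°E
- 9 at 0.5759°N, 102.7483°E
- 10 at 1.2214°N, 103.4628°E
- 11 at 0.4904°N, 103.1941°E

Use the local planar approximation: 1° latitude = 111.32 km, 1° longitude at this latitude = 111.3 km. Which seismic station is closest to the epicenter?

Distances from 1.0468°N, 102.9946°E:
1: √((0.1167·111.32)² + (-0.4587·111.3)²) = √(168.767224 + 2606.440462) = 52.6802 km
2: √((-0.2723·111.32)² + (-0.5715·111.3)²) = √(918.843776 + 4045.971303) = 70.4614 km
3: √((-0.4146·111.32)² + (0.1983·111.3)²) = √(2130.124516 + 487.119771) = 51.1590 km
4: √((-0.3046·111.32)² + (0.1642·111.3)²) = √(1149.757347 + 333.992438) = 38.5195 km
5: √((0.5150·111.32)² + (0.4196·111.3)²) = √(3286.705968 + 2181.028234) = 73.9441 km
6: √((-0.3621·111.32)² + (-0.4666·111.3)²) = √(1624.813224 + 2696.992865) = 65.7404 km
7: √((-0.3616·111.32)² + (0.3553·111.3)²) = √(1620.329127 + 1563.798325) = 56.4281 km
8: √((0.2104·111.32)² + (-0.4773·111.3)²) = √(548.577343 + 2822.105190) = 58.0576 km
9: √((-0.4709·111.32)² + (-0.2463·111.3)²) = √(2747.918046 + 751.482986) = 59.1557 km
10: √((0.1746·111.32)² + (0.4682·111.3)²) = √(377.776444 + 2715.520886) = 55.6174 km
11: √((-0.5564·111.32)² + (0.1995·111.3)²) = √(3836.371341 + 493.033159) = 65.7982 km
Minimum: 4 at 38.5195 km.

4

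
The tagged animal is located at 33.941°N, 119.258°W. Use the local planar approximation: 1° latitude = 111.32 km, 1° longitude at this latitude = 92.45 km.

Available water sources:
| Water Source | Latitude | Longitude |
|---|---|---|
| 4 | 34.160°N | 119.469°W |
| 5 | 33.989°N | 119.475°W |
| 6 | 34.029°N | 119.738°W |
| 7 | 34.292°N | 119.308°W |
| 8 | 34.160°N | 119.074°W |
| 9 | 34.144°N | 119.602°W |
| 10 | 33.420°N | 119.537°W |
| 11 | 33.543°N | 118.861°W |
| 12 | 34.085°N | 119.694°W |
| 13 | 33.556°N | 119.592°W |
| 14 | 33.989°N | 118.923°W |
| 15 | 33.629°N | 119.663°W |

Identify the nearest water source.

5

Distances from 33.941°N, 119.258°W:
4: √((0.219·111.32)² + (-0.211·92.45)²) = √(594.33954 + 380.52110) = 31.223 km
5: √((0.048·111.32)² + (-0.217·92.45)²) = √(28.55150 + 402.46980) = 20.761 km
6: √((0.088·111.32)² + (-0.480·92.45)²) = √(95.96475 + 1969.22938) = 45.444 km
7: √((0.351·111.32)² + (-0.050·92.45)²) = √(1526.72434 + 21.36751) = 39.346 km
8: √((0.219·111.32)² + (0.184·92.45)²) = √(594.33954 + 289.36732) = 29.727 km
9: √((0.203·111.32)² + (-0.344·92.45)²) = √(510.66780 + 1011.41809) = 39.014 km
10: √((-0.521·111.32)² + (-0.279·92.45)²) = √(3363.73553 + 665.30722) = 63.475 km
11: √((-0.398·111.32)² + (0.397·92.45)²) = √(1962.96492 + 1347.08452) = 57.533 km
12: √((0.144·111.32)² + (-0.436·92.45)²) = √(256.96346 + 1624.75099) = 43.379 km
13: √((-0.385·111.32)² + (-0.334·92.45)²) = √(1836.82531 + 953.46941) = 52.823 km
14: √((0.048·111.32)² + (0.335·92.45)²) = √(28.55150 + 959.18736) = 31.428 km
15: √((-0.312·111.32)² + (-0.405·92.45)²) = √(1206.30071 + 1401.92209) = 51.071 km
Minimum: 5 at 20.761 km.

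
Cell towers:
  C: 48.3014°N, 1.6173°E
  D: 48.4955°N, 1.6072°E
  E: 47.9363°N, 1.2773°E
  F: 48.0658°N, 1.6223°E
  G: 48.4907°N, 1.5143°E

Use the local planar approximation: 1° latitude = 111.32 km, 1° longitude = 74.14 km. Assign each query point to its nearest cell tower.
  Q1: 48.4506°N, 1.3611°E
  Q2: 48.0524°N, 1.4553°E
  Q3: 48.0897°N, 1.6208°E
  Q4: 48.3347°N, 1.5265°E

Q1 at 48.4506°N, 1.3611°E:
  C: √((-0.1492·111.32)² + (0.2562·74.14)²) = √(275.857021 + 360.797412) = 25.2320 km
  D: √((0.0449·111.32)² + (0.2461·74.14)²) = √(24.982683 + 332.911188) = 18.9181 km
  E: √((-0.5143·111.32)² + (-0.0838·74.14)²) = √(3277.777306 + 38.600524) = 57.5880 km
  F: √((-0.3848·111.32)² + (0.2612·74.14)²) = √(1834.917413 + 375.017478) = 47.0099 km
  G: √((0.0401·111.32)² + (0.1532·74.14)²) = √(19.926689 + 129.009798) = 12.2040 km
  → nearest: G (12.2040 km)
Q2 at 48.0524°N, 1.4553°E:
  C: √((0.2490·111.32)² + (0.1620·74.14)²) = √(768.325221 + 144.256434) = 30.2090 km
  D: √((0.4431·111.32)² + (0.1519·74.14)²) = √(2433.043622 + 126.829626) = 50.5952 km
  E: √((-0.1161·111.32)² + (-0.1780·74.14)²) = √(167.036290 + 174.158697) = 18.4715 km
  F: √((0.0134·111.32)² + (0.1670·74.14)²) = √(2.225133 + 153.298571) = 12.4709 km
  G: √((0.4383·111.32)² + (0.0590·74.14)²) = √(2380.615937 + 19.134151) = 48.9872 km
  → nearest: F (12.4709 km)
Q3 at 48.0897°N, 1.6208°E:
  C: √((0.2117·111.32)² + (-0.0035·74.14)²) = √(555.377283 + 0.067335) = 23.5679 km
  D: √((0.4058·111.32)² + (-0.0136·74.14)²) = √(2040.659196 + 1.016677) = 45.1849 km
  E: √((-0.1534·111.32)² + (-0.3435·74.14)²) = √(291.606442 + 648.572673) = 30.6623 km
  F: √((-0.0239·111.32)² + (0.0015·74.14)²) = √(7.078516 + 0.012368) = 2.6629 km
  G: √((0.4010·111.32)² + (-0.1065·74.14)²) = √(1992.668890 + 62.345395) = 45.3323 km
  → nearest: F (2.6629 km)
Q4 at 48.3347°N, 1.5265°E:
  C: √((-0.0333·111.32)² + (0.0908·74.14)²) = √(13.741523 + 45.318639) = 7.6851 km
  D: √((0.1608·111.32)² + (0.0807·74.14)²) = √(320.419165 + 35.797462) = 18.8737 km
  E: √((-0.3984·111.32)² + (-0.2492·74.14)²) = √(1966.912566 + 341.351047) = 48.0444 km
  F: √((-0.2689·111.32)² + (0.0958·74.14)²) = √(896.041243 + 50.447097) = 30.7651 km
  G: √((0.1560·111.32)² + (-0.0122·74.14)²) = √(301.575177 + 0.818135) = 17.3895 km
  → nearest: C (7.6851 km)

Q1→G; Q2→F; Q3→F; Q4→C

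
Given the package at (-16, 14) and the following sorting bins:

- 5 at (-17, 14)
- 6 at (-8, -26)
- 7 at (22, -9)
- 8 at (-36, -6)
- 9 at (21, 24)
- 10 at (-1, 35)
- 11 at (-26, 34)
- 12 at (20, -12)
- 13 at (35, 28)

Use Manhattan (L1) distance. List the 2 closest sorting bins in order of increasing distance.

5, 11

Distances from (-16, 14):
5: |-1| + |0| = 1 + 0 = 1
6: |8| + |-40| = 8 + 40 = 48
7: |38| + |-23| = 38 + 23 = 61
8: |-20| + |-20| = 20 + 20 = 40
9: |37| + |10| = 37 + 10 = 47
10: |15| + |21| = 15 + 21 = 36
11: |-10| + |20| = 10 + 20 = 30
12: |36| + |-26| = 36 + 26 = 62
13: |51| + |14| = 51 + 14 = 65
Sorted: 5 (1) < 11 (30) < 10 (36) < 8 (40) < …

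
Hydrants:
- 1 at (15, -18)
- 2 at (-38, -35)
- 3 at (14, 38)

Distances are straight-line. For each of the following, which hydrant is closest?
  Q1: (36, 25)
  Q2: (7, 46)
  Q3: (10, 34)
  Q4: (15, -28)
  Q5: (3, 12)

Q1 at (36, 25):
  1: √((-21)² + (-43)²) = √(441.000 + 1849.000) = 47.9
  2: √((-74)² + (-60)²) = √(5476.000 + 3600.000) = 95.3
  3: √((-22)² + (13)²) = √(484.000 + 169.000) = 25.6
  → nearest: 3 (25.6)
Q2 at (7, 46):
  1: √((8)² + (-64)²) = √(64.000 + 4096.000) = 64.5
  2: √((-45)² + (-81)²) = √(2025.000 + 6561.000) = 92.7
  3: √((7)² + (-8)²) = √(49.000 + 64.000) = 10.6
  → nearest: 3 (10.6)
Q3 at (10, 34):
  1: √((5)² + (-52)²) = √(25.000 + 2704.000) = 52.2
  2: √((-48)² + (-69)²) = √(2304.000 + 4761.000) = 84.1
  3: √((4)² + (4)²) = √(16.000 + 16.000) = 5.7
  → nearest: 3 (5.7)
Q4 at (15, -28):
  1: √((0)² + (10)²) = √(0.000 + 100.000) = 10.0
  2: √((-53)² + (-7)²) = √(2809.000 + 49.000) = 53.5
  3: √((-1)² + (66)²) = √(1.000 + 4356.000) = 66.0
  → nearest: 1 (10.0)
Q5 at (3, 12):
  1: √((12)² + (-30)²) = √(144.000 + 900.000) = 32.3
  2: √((-41)² + (-47)²) = √(1681.000 + 2209.000) = 62.4
  3: √((11)² + (26)²) = √(121.000 + 676.000) = 28.2
  → nearest: 3 (28.2)

Q1→3; Q2→3; Q3→3; Q4→1; Q5→3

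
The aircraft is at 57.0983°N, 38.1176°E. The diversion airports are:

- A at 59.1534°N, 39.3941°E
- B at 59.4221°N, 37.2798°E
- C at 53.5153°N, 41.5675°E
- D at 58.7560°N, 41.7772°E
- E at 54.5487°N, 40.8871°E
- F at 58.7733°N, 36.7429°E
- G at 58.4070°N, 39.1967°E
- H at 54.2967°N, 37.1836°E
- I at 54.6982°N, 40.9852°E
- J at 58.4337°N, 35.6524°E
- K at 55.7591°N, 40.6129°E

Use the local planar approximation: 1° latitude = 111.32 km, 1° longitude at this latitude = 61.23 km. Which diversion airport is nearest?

G

Distances from 57.0983°N, 38.1176°E:
A: √((2.0551·111.32)² + (1.2765·61.23)²) = √(52337.420453 + 6109.000450) = 241.7569 km
B: √((2.3238·111.32)² + (-0.8378·61.23)²) = √(66918.144451 + 2631.535487) = 263.7227 km
C: √((-3.5830·111.32)² + (3.4499·61.23)²) = √(159088.948603 + 44621.229442) = 451.3426 km
D: √((1.6577·111.32)² + (3.6596·61.23)²) = √(34053.226753 + 50210.639961) = 290.2824 km
E: √((-2.5496·111.32)² + (2.7695·61.23)²) = √(80554.627968 + 28756.184265) = 330.6219 km
F: √((1.6750·111.32)² + (-1.3747·61.23)²) = √(34767.704521 + 7085.073896) = 204.5795 km
G: √((1.3087·111.32)² + (1.0791·61.23)²) = √(21223.968878 + 4365.680048) = 159.9676 km
H: √((-2.8016·111.32)² + (-0.9340·61.23)²) = √(97265.461736 + 3270.561133) = 317.0742 km
I: √((-2.4001·111.32)² + (2.8676·61.23)²) = √(71384.688576 + 30829.441862) = 319.7094 km
J: √((1.3354·111.32)² + (-2.4652·61.23)²) = √(22098.822780 + 22784.150306) = 211.8560 km
K: √((-1.3392·111.32)² + (2.4953·61.23)²) = √(22224.770071 + 23343.934290) = 213.4683 km
Minimum: G at 159.9676 km.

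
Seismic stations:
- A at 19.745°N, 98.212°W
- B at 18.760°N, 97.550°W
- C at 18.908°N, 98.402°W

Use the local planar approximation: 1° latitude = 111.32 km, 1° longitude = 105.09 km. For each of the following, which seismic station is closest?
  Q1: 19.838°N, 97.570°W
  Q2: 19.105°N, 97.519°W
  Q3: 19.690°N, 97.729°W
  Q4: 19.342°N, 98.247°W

Q1→A; Q2→B; Q3→A; Q4→A

Q1 at 19.838°N, 97.570°W:
  A: 68.257 km
  B: 120.021 km
  C: 135.509 km
  → nearest: A (68.257 km)
Q2 at 19.105°N, 97.519°W:
  A: 101.881 km
  B: 38.543 km
  C: 95.351 km
  → nearest: B (38.543 km)
Q3 at 19.690°N, 97.729°W:
  A: 51.126 km
  B: 105.223 km
  C: 112.161 km
  → nearest: A (51.126 km)
Q4 at 19.342°N, 98.247°W:
  A: 45.012 km
  B: 97.789 km
  C: 50.985 km
  → nearest: A (45.012 km)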